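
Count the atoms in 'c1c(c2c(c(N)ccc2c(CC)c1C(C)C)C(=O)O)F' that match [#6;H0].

8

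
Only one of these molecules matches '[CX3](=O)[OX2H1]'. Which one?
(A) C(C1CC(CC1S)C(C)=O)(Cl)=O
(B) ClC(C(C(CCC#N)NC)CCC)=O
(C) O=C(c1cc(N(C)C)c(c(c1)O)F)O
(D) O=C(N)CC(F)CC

[CX3](=O)[OX2H1] describes an sp2 carbon double-bonded to O and single-bonded to an -OH oxygen (a carboxylic acid).
(A) has an acyl chloride (-C(=O)Cl) but the carbonyl is bonded to Cl, not to an -OH oxygen.
(B) has an acyl chloride (-C(=O)Cl) but the carbonyl is bonded to Cl, not to an -OH oxygen.
(C) contains a carboxylic acid group (-C(=O)OH), which satisfies every atom and bond constraint.
(D) has a primary amide (-C(=O)NH2) but the carbonyl is bonded to N, not to an -OH oxygen.
So the answer is (C).

C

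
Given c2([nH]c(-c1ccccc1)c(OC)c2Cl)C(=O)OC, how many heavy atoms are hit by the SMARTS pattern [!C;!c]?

5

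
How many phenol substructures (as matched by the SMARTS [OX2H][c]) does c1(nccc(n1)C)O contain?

1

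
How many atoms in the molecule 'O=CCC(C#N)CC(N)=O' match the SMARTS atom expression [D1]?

4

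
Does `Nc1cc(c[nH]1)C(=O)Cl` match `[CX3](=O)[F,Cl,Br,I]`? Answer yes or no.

Yes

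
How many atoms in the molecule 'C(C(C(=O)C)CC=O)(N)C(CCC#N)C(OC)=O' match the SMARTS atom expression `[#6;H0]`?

3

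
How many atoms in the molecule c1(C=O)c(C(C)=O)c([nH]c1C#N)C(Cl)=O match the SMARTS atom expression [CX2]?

The query [CX2] means: C with X2: aliphatic carbon with exactly 2 total connections.
Check the 15 heavy atoms by environment: 1× n (aromatic, X3) → no; 4× c (aromatic, X3) → no; 1× C (X2) → match; 1× N (X1) → no; 3× C (X3) → no; 3× O (X1) → no; 1× Cl (X1) → no; 1× C (X4) → no.
That gives 1 matching atom.

1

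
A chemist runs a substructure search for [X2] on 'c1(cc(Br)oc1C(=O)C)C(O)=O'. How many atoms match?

2

The query [X2] means: any atom with exactly two total connections (bonds + H).
Check the 12 heavy atoms by environment: 1× o (aromatic, X2) → match; 4× c (aromatic, X3) → no; 2× C (X3) → no; 2× O (X1) → no; 1× O (X2) → match; 1× C (X4) → no; 1× Br (X1) → no.
Summing the matching environments: 1 + 1 = 2 matching atoms.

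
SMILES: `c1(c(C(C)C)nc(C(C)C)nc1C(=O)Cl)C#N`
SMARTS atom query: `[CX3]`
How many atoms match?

1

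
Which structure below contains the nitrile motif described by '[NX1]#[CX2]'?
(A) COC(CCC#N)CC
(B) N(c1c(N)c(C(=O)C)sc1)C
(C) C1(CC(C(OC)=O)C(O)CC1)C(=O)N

[NX1]#[CX2] describes a nitrogen triple-bonded to a two-connected carbon (a nitrile).
(A) contains a nitrile (-C#N), which satisfies every atom and bond constraint.
(B) has a primary amino group (-NH2) but the nitrogen is NX3 (three connections), not NX1 triple-bonded.
(C) has a primary amide (-C(=O)NH2) but the nitrogen is NX3, not NX1.
So the answer is (A).

A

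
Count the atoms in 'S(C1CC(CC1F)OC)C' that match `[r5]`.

5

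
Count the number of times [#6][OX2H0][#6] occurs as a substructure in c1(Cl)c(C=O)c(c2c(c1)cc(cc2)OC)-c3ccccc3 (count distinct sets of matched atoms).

1

[#6][OX2H0][#6] is the SMARTS for an ether: an aliphatic oxygen bridging two carbons with no H on the oxygen.
Exactly one fragment in the molecule meets all constraints, giving 1 match.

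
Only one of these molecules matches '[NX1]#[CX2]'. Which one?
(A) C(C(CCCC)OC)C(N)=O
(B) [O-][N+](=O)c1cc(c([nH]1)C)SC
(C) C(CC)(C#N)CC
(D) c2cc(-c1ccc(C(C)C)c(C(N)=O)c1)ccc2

[NX1]#[CX2] describes a nitrogen triple-bonded to a two-connected carbon (a nitrile).
(A) has a primary amide (-C(=O)NH2) but the nitrogen is NX3, not NX1.
(B) has a nitro group (-[N+](=O)[O-]) but there is no C#N triple bond.
(C) contains a nitrile (-C#N), which satisfies every atom and bond constraint.
(D) has a primary amide (-C(=O)NH2) but the nitrogen is NX3, not NX1.
So the answer is (C).

C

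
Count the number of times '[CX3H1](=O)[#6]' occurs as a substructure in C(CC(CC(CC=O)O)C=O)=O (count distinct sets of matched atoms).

3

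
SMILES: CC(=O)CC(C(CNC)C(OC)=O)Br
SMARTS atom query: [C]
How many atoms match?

Check the 14 heavy atoms by environment: 9× C → match; 1× N → no; 3× O → no; 1× Br → no.
That gives 9 matching atoms.

9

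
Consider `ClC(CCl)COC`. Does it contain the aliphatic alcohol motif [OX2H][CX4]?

The pattern [OX2H][CX4] describes a hydroxyl oxygen bound to an sp3 (X4) carbon — an aliphatic alcohol.
The closest candidate here is a methoxy ether (-OCH3), but the oxygen has H0 (ether), not H1. No other fragment satisfies the full query, so there is no match.

No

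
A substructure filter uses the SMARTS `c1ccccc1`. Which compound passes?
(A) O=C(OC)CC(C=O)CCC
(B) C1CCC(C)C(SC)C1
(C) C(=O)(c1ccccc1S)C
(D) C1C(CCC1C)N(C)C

C

c1ccccc1 describes six aromatic carbons in a ring (a benzene ring).
(A) has a methyl group (-CH3) but no six-membered all-carbon aromatic ring is present.
(B) has a methyl group (-CH3) but no six-membered all-carbon aromatic ring is present.
(C) contains the required atom environment, so the pattern matches.
(D) has a methyl group (-CH3) but no six-membered all-carbon aromatic ring is present.
So the answer is (C).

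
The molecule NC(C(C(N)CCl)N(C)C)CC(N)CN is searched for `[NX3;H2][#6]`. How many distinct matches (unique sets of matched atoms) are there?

4

[NX3;H2][#6] is the SMARTS for a primary amine: a trivalent nitrogen with two H attached to carbon.
The molecule carries 4 separate instances of a primary amino group (-NH2) meeting every constraint; each maps to a distinct set of atoms, giving 4 matches.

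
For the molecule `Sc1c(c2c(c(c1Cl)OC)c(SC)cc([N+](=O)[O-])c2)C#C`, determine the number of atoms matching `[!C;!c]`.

7

The query [!C;!c] means: neither aliphatic nor aromatic carbon — same as [!#6].
Check the 21 heavy atoms by environment: 10× c (aromatic) → no; 1× N (charge +1) → match; 1× O (charge -1) → match; 2× O → match; 2× S → match; 4× C → no; 1× Cl → match.
Summing the matching environments: 1 + 1 + 2 + 2 + 1 = 7 matching atoms.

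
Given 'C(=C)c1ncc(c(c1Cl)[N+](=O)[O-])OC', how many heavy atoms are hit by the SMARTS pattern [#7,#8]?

5

The query [#7,#8] means: nitrogen or oxygen (comma = OR).
Check the 14 heavy atoms by environment: 1× n (aromatic) → match; 5× c (aromatic) → no; 1× N (charge +1) → match; 1× O (charge -1) → match; 2× O → match; 3× C → no; 1× Cl → no.
Summing the matching environments: 1 + 1 + 1 + 2 = 5 matching atoms.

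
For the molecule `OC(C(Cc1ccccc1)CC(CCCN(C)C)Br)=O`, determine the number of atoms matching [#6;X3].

The query [#6;X3] means: any carbon (aromatic or not) with three total connections.
Check the 20 heavy atoms by environment: 9× C (X4) → no; 1× Br (X1) → no; 6× c (aromatic, X3) → match; 1× N (X3) → no; 1× C (X3) → match; 1× O (X1) → no; 1× O (X2) → no.
Summing the matching environments: 6 + 1 = 7 matching atoms.

7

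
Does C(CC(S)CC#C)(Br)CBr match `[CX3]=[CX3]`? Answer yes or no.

No

The pattern [CX3]=[CX3] describes a non-aromatic C=C double bond between two sp2 carbons — an alkene.
The closest candidate here is an ethynyl group (-C#CH), but the C-C bond is a triple bond, not a double bond. No other fragment satisfies the full query, so there is no match.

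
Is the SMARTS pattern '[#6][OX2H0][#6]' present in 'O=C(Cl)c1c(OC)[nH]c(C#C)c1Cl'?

Yes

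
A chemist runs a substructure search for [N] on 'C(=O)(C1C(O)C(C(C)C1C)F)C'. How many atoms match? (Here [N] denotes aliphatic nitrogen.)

The query [N] means: uppercase N matches aliphatic (non-aromatic) nitrogen only.
Check the 12 heavy atoms by environment: 9× C → no; 2× O → no; 1× F → no.
No environment satisfies the query, so 0 matching atoms.

0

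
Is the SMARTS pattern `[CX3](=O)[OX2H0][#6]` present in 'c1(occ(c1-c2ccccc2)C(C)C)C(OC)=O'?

Yes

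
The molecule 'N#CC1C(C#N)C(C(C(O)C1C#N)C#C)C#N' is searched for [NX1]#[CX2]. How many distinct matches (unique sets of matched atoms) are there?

4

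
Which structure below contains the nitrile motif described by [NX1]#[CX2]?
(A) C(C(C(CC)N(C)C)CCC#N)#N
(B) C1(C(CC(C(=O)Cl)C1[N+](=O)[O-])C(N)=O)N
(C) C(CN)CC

[NX1]#[CX2] describes a nitrogen triple-bonded to a two-connected carbon (a nitrile).
(A) contains a nitrile (-C#N), which satisfies every atom and bond constraint.
(B) has a nitro group (-[N+](=O)[O-]) but there is no C#N triple bond.
(C) has a primary amino group (-NH2) but the nitrogen is NX3 (three connections), not NX1 triple-bonded.
So the answer is (A).

A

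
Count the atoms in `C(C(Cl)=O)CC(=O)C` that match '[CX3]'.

2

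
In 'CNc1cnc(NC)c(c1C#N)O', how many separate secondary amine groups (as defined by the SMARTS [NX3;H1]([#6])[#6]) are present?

2

[NX3;H1]([#6])[#6] is the SMARTS for a secondary amine: a trivalent nitrogen with one H, bonded to two carbons.
The molecule carries 2 separate instances of an N-methylamino group (-NHCH3) meeting every constraint; each maps to a distinct set of atoms, giving 2 matches.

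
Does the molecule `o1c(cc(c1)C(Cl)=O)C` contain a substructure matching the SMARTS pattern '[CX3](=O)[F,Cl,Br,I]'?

Yes

The pattern [CX3](=O)[F,Cl,Br,I] describes a carbonyl carbon bonded to a halogen — an acyl halide.
The molecule carries an acyl chloride (-C(=O)Cl), whose atoms satisfy every constraint of the query, so the pattern matches.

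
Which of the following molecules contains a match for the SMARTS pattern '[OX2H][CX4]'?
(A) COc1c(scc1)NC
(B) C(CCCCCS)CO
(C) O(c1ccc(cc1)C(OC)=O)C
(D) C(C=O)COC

B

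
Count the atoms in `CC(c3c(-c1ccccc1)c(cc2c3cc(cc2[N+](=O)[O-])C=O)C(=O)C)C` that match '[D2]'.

9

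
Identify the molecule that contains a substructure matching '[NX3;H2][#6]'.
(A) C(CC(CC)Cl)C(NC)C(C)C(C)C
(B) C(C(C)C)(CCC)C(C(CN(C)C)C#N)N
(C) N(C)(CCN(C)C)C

B

[NX3;H2][#6] describes a trivalent nitrogen with two H attached to carbon (a primary amine).
(A) has an N-methylamino group (-NHCH3) but the nitrogen bears two carbons and only one H (H1), not H2.
(B) contains a primary amino group (-NH2), which satisfies every atom and bond constraint.
(C) has a dimethylamino group (-N(CH3)2) but the nitrogen has H0, not H2.
So the answer is (B).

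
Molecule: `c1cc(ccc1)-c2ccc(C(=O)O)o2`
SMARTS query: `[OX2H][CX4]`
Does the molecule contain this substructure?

The pattern [OX2H][CX4] describes a hydroxyl oxygen bound to an sp3 (X4) carbon — an aliphatic alcohol.
The closest candidate here is a carboxylic acid group (-C(=O)OH), but the -OH is on a CX3 carbonyl carbon, not a CX4 carbon. No other fragment satisfies the full query, so there is no match.

No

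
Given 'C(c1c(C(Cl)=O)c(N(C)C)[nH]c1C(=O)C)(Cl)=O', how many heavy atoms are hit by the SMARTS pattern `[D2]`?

Check the 17 heavy atoms by environment: 1× n (aromatic, D2) → match; 4× c (aromatic, D3) → no; 3× C (D3) → no; 3× O (D1) → no; 2× Cl (D1) → no; 3× C (D1) → no; 1× N (D3) → no.
That gives 1 matching atom.

1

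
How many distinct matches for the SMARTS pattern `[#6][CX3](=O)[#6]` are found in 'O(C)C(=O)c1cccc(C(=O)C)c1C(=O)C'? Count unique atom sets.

2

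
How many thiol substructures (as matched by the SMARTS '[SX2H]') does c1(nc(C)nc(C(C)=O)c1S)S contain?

[SX2H] is the SMARTS for a thiol: an aliphatic sulfur with two connections, one being H.
The molecule carries 2 separate instances of a thiol (-SH) meeting every constraint; each maps to a distinct set of atoms, giving 2 matches.

2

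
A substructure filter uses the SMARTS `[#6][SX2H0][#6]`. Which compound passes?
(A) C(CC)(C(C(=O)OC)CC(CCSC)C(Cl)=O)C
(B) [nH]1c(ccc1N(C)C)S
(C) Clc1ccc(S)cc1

A

[#6][SX2H0][#6] describes an aliphatic sulfur bridging two carbons with no H on the sulfur (a thioether).
(A) contains a methylthio ether (-SCH3), which satisfies every atom and bond constraint.
(B) has a thiol (-SH) but the sulfur has H1, not H0 bridging two carbons.
(C) has a thiol (-SH) but the sulfur has H1, not H0 bridging two carbons.
So the answer is (A).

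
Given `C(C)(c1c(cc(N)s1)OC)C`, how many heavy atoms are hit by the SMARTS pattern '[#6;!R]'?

The query [#6;!R] means: carbon not in any ring.
Check the 11 heavy atoms by environment: 1× s (aromatic, in 5-ring) → no; 4× c (aromatic, in 5-ring) → no; 4× C (acyclic) → match; 1× O (acyclic) → no; 1× N (acyclic) → no.
That gives 4 matching atoms.

4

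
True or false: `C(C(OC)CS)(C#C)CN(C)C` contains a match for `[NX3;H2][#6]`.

False

The pattern [NX3;H2][#6] describes a trivalent nitrogen with two H attached to carbon — a primary amine.
The closest candidate here is a dimethylamino group (-N(CH3)2), but the nitrogen has H0, not H2. No other fragment satisfies the full query, so there is no match.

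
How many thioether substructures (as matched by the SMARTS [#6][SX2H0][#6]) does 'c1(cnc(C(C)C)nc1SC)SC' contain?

2

[#6][SX2H0][#6] is the SMARTS for a thioether: an aliphatic sulfur bridging two carbons with no H on the sulfur.
The molecule carries 2 separate instances of a methylthio ether (-SCH3) meeting every constraint; each maps to a distinct set of atoms, giving 2 matches.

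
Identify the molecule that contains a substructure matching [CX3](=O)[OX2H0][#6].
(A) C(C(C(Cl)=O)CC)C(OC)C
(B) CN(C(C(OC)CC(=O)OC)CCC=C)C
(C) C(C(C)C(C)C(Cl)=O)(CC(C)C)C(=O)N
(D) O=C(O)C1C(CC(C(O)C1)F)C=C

B

[CX3](=O)[OX2H0][#6] describes a carbonyl carbon bonded to an oxygen that is itself bonded to carbon (no H on that O) (an ester).
(A) has a methoxy ether (-OCH3) but the ether oxygen is not adjacent to a C=O carbon.
(B) contains a methyl-ester group (-C(=O)OCH3), which satisfies every atom and bond constraint.
(C) has a primary amide (-C(=O)NH2) but the carbonyl is bonded to N, not to an O-C linkage.
(D) has a carboxylic acid group (-C(=O)OH) but the singly-bonded O carries H (OX2H1, not H0).
So the answer is (B).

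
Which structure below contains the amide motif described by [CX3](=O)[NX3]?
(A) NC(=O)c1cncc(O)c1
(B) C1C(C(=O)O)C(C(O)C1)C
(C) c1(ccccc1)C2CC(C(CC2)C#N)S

[CX3](=O)[NX3] describes a carbonyl carbon bonded to a trivalent nitrogen (an amide).
(A) contains a primary amide (-C(=O)NH2), which satisfies every atom and bond constraint.
(B) has a carboxylic acid group (-C(=O)OH) but the carbonyl is bonded to O, not to an NX3 nitrogen.
(C) has a nitrile (-C#N) but the nitrile N is NX1 (triple-bonded), not NX3.
So the answer is (A).

A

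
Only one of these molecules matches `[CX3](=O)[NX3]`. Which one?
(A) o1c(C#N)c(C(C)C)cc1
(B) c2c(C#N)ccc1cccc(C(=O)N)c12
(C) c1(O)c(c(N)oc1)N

[CX3](=O)[NX3] describes a carbonyl carbon bonded to a trivalent nitrogen (an amide).
(A) has a nitrile (-C#N) but the nitrile N is NX1 (triple-bonded), not NX3.
(B) contains a primary amide (-C(=O)NH2), which satisfies every atom and bond constraint.
(C) has a primary amino group (-NH2) but the -NH2 is not attached to a carbonyl carbon.
So the answer is (B).

B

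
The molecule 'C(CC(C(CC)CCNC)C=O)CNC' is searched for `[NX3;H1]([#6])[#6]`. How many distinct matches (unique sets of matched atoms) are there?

2

[NX3;H1]([#6])[#6] is the SMARTS for a secondary amine: a trivalent nitrogen with one H, bonded to two carbons.
The molecule carries 2 separate instances of an N-methylamino group (-NHCH3) meeting every constraint; each maps to a distinct set of atoms, giving 2 matches.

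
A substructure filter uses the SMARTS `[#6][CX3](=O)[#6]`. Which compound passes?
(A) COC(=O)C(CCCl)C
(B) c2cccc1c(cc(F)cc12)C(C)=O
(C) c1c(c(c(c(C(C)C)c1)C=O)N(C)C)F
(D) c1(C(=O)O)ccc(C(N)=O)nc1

B

[#6][CX3](=O)[#6] describes a carbonyl carbon (no H) flanked by two carbons (a ketone).
(A) has a methyl-ester group (-C(=O)OCH3) but one neighbour of the carbonyl carbon is O, not C.
(B) contains an acetyl/ketone group (-C(=O)CH3), which satisfies every atom and bond constraint.
(C) has an aldehyde (-CHO) but the carbonyl carbon has H1, so it is not flanked by two carbons.
(D) has a primary amide (-C(=O)NH2) but one neighbour of the carbonyl carbon is N, not C.
So the answer is (B).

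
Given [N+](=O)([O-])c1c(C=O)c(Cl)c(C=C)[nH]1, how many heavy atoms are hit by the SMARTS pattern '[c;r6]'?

The query [c;r6] means: aromatic carbon that belongs to a six-membered ring.
Check the 13 heavy atoms by environment: 1× n (aromatic, in 5-ring) → no; 4× c (aromatic, in 5-ring) → no; 1× N (charge +1, acyclic) → no; 1× O (charge -1, acyclic) → no; 2× O (acyclic) → no; 3× C (acyclic) → no; 1× Cl (acyclic) → no.
No environment satisfies the query, so 0 matching atoms.

0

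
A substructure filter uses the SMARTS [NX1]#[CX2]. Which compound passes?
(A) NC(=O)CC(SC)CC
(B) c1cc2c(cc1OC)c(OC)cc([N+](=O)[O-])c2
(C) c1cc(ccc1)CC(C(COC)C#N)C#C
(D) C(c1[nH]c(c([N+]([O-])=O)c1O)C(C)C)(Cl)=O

C

[NX1]#[CX2] describes a nitrogen triple-bonded to a two-connected carbon (a nitrile).
(A) has a primary amide (-C(=O)NH2) but the nitrogen is NX3, not NX1.
(B) has a nitro group (-[N+](=O)[O-]) but there is no C#N triple bond.
(C) contains a nitrile (-C#N), which satisfies every atom and bond constraint.
(D) has a nitro group (-[N+](=O)[O-]) but there is no C#N triple bond.
So the answer is (C).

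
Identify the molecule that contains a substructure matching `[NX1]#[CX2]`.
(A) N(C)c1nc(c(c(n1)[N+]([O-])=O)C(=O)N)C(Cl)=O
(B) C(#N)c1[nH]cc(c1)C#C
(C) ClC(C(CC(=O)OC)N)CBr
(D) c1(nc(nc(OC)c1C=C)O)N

[NX1]#[CX2] describes a nitrogen triple-bonded to a two-connected carbon (a nitrile).
(A) has a primary amide (-C(=O)NH2) but the nitrogen is NX3, not NX1.
(B) contains a nitrile (-C#N), which satisfies every atom and bond constraint.
(C) has a primary amino group (-NH2) but the nitrogen is NX3 (three connections), not NX1 triple-bonded.
(D) has a primary amino group (-NH2) but the nitrogen is NX3 (three connections), not NX1 triple-bonded.
So the answer is (B).

B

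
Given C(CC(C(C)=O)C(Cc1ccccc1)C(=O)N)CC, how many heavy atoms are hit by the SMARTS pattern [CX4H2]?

The query [CX4H2] means: sp3 carbon (X4) with exactly two hydrogens.
Check the 19 heavy atoms by environment: 4× C (H2, X4) → match; 2× C (H1, X4) → no; 2× C (H3, X4) → no; 2× C (H0, X3) → no; 2× O (H0, X1) → no; 1× c (aromatic, H0, X3) → no; 5× c (aromatic, H1, X3) → no; 1× N (H2, X3) → no.
That gives 4 matching atoms.

4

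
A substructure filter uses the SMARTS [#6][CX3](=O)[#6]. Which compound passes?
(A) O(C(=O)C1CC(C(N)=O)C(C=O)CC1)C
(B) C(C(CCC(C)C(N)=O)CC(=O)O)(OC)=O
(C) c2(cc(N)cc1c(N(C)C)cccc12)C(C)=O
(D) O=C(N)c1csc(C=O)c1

C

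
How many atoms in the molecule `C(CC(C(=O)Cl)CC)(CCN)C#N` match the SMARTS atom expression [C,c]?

9

The query [C,c] means: comma = OR; matches aliphatic or aromatic carbon — same as #6.
Check the 13 heavy atoms by environment: 9× C → match; 2× N → no; 1× O → no; 1× Cl → no.
That gives 9 matching atoms.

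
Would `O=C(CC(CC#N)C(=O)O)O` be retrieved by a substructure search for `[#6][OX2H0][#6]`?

The pattern [#6][OX2H0][#6] describes an aliphatic oxygen bridging two carbons with no H on the oxygen — an ether.
The closest candidate here is a carboxylic acid group (-C(=O)OH), but the -OH oxygen has H1; the =O is OX1, not OX2. No other fragment satisfies the full query, so there is no match.

No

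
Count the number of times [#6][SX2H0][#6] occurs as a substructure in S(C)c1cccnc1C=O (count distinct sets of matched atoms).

[#6][SX2H0][#6] is the SMARTS for a thioether: an aliphatic sulfur bridging two carbons with no H on the sulfur.
Exactly one fragment in the molecule meets all constraints, giving 1 match.

1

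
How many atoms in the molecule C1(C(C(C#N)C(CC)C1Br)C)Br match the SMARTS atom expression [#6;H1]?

The query [#6;H1] means: any carbon bearing exactly one hydrogen.
Check the 12 heavy atoms by environment: 5× C (H1) → match; 1× C (H2) → no; 2× C (H3) → no; 2× Br (H0) → no; 1× C (H0) → no; 1× N (H0) → no.
That gives 5 matching atoms.

5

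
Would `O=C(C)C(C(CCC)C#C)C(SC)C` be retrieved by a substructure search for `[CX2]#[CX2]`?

Yes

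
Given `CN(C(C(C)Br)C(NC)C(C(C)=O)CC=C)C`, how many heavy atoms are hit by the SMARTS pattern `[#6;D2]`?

The query [#6;D2] means: any carbon bonded to exactly two heavy atoms.
Check the 17 heavy atoms by environment: 2× C (D2) → match; 5× C (D3) → no; 6× C (D1) → no; 1× Br (D1) → no; 1× N (D2) → no; 1× N (D3) → no; 1× O (D1) → no.
That gives 2 matching atoms.

2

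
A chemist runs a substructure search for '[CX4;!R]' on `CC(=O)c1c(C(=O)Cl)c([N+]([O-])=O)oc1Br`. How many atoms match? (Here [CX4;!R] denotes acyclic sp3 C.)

1

Check the 15 heavy atoms by environment: 1× o (aromatic, X2, in 5-ring) → no; 4× c (aromatic, X3, in 5-ring) → no; 2× C (X3, acyclic) → no; 3× O (X1, acyclic) → no; 1× Cl (X1, acyclic) → no; 1× C (X4, acyclic) → match; 1× Br (X1, acyclic) → no; 1× N (charge +1, X3, acyclic) → no; 1× O (charge -1, X1, acyclic) → no.
That gives 1 matching atom.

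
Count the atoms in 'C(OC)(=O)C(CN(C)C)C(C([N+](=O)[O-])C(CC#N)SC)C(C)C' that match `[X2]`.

3

The query [X2] means: any atom with exactly two total connections (bonds + H).
Check the 23 heavy atoms by environment: 13× C (X4) → no; 1× C (X3) → no; 2× O (X1) → no; 1× O (X2) → match; 1× S (X2) → match; 1× C (X2) → match; 1× N (X1) → no; 1× N (charge +1, X3) → no; 1× O (charge -1, X1) → no; 1× N (X3) → no.
Summing the matching environments: 1 + 1 + 1 = 3 matching atoms.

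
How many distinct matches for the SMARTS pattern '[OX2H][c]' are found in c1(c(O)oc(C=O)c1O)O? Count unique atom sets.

3

[OX2H][c] is the SMARTS for a phenol: a hydroxyl oxygen attached to an aromatic carbon.
The molecule carries 3 separate instances of a hydroxyl group (-OH) meeting every constraint; each maps to a distinct set of atoms, giving 3 matches.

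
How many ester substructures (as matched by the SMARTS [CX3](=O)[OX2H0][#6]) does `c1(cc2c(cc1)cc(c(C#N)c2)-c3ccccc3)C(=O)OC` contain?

1

[CX3](=O)[OX2H0][#6] is the SMARTS for an ester: a carbonyl carbon bonded to an oxygen that is itself bonded to carbon (no H on that O).
Exactly one fragment in the molecule meets all constraints, giving 1 match.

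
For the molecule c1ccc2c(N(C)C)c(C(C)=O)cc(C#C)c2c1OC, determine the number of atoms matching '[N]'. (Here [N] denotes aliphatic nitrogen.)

1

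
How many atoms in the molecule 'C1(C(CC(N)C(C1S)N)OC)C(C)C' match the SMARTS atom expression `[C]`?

10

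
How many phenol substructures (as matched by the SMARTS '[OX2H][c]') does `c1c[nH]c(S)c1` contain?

0

[OX2H][c] is the SMARTS for a phenol: a hydroxyl oxygen attached to an aromatic carbon.
No fragment in the molecule satisfies every constraint, giving 0 matches.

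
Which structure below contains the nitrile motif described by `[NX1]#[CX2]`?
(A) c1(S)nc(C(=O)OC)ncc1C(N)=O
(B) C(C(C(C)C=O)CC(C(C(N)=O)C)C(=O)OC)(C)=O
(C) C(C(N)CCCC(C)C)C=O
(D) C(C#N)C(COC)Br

[NX1]#[CX2] describes a nitrogen triple-bonded to a two-connected carbon (a nitrile).
(A) has a primary amide (-C(=O)NH2) but the nitrogen is NX3, not NX1.
(B) has a primary amide (-C(=O)NH2) but the nitrogen is NX3, not NX1.
(C) has a primary amino group (-NH2) but the nitrogen is NX3 (three connections), not NX1 triple-bonded.
(D) contains a nitrile (-C#N), which satisfies every atom and bond constraint.
So the answer is (D).

D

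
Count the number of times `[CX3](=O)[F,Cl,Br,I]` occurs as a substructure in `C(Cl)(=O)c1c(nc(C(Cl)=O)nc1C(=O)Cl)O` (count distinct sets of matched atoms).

3

[CX3](=O)[F,Cl,Br,I] is the SMARTS for an acyl halide: a carbonyl carbon bonded to a halogen.
The molecule carries 3 separate instances of an acyl chloride (-C(=O)Cl) meeting every constraint; each maps to a distinct set of atoms, giving 3 matches.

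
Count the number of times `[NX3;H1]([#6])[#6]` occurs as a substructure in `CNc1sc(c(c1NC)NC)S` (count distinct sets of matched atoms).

3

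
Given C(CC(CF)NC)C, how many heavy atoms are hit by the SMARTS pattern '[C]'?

6

The query [C] means: uppercase C matches aliphatic (non-aromatic) carbon only.
Check the 8 heavy atoms by environment: 6× C → match; 1× F → no; 1× N → no.
That gives 6 matching atoms.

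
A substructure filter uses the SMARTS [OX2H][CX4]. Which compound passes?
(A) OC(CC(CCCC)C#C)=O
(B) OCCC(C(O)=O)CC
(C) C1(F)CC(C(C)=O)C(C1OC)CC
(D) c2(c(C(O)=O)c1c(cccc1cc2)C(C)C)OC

[OX2H][CX4] describes a hydroxyl oxygen bound to an sp3 (X4) carbon (an aliphatic alcohol).
(A) has a carboxylic acid group (-C(=O)OH) but the -OH is on a CX3 carbonyl carbon, not a CX4 carbon.
(B) contains a hydroxyl group (-OH), which satisfies every atom and bond constraint.
(C) has a methoxy ether (-OCH3) but the oxygen has H0 (ether), not H1.
(D) has a carboxylic acid group (-C(=O)OH) but the -OH is on a CX3 carbonyl carbon, not a CX4 carbon.
So the answer is (B).

B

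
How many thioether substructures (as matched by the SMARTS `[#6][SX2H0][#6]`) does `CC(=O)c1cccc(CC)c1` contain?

[#6][SX2H0][#6] is the SMARTS for a thioether: an aliphatic sulfur bridging two carbons with no H on the sulfur.
No fragment in the molecule satisfies every constraint, giving 0 matches.

0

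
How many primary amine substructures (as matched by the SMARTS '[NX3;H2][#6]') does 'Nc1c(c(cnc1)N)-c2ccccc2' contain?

2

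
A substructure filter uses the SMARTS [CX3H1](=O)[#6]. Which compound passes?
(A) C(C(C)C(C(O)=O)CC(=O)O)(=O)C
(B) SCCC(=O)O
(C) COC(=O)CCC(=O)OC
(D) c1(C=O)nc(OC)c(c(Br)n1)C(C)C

[CX3H1](=O)[#6] describes an sp2 carbon with one H, double-bonded to O and single-bonded to carbon (an aldehyde).
(A) has an acetyl/ketone group (-C(=O)CH3) but the carbonyl carbon has H0 (two carbon neighbours), not H1.
(B) has a carboxylic acid group (-C(=O)OH) but the carbonyl carbon has H0 and is bonded to O, not H1.
(C) has a methyl-ester group (-C(=O)OCH3) but the carbonyl carbon has H0, not H1.
(D) contains an aldehyde (-CHO), which satisfies every atom and bond constraint.
So the answer is (D).

D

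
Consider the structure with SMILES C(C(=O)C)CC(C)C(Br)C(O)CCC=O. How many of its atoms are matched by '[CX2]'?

0

The query [CX2] means: C with X2: aliphatic carbon with exactly 2 total connections.
Check the 15 heavy atoms by environment: 9× C (X4) → no; 2× C (X3) → no; 2× O (X1) → no; 1× Br (X1) → no; 1× O (X2) → no.
No environment satisfies the query, so 0 matching atoms.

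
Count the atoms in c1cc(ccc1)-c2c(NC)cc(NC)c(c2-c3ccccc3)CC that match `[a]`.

18

The query [a] means: a matches any aromatic atom.
Check the 24 heavy atoms by environment: 18× c (aromatic) → match; 2× N → no; 4× C → no.
That gives 18 matching atoms.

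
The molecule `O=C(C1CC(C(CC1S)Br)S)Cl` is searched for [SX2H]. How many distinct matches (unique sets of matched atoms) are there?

2

[SX2H] is the SMARTS for a thiol: an aliphatic sulfur with two connections, one being H.
The molecule carries 2 separate instances of a thiol (-SH) meeting every constraint; each maps to a distinct set of atoms, giving 2 matches.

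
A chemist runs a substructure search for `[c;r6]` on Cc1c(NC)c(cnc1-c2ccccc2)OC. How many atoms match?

Check the 17 heavy atoms by environment: 1× n (aromatic, in 6-ring) → no; 11× c (aromatic, in 6-ring) → match; 3× C (acyclic) → no; 1× O (acyclic) → no; 1× N (acyclic) → no.
That gives 11 matching atoms.

11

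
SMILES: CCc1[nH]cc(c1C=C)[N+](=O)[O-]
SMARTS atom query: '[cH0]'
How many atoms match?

3

The query [cH0] means: aromatic carbon with no attached hydrogen (substituted or ring-fusion).
Check the 12 heavy atoms by environment: 1× n (aromatic, H1) → no; 3× c (aromatic, H0) → match; 1× c (aromatic, H1) → no; 1× C (H1) → no; 2× C (H2) → no; 1× N (charge +1, H0) → no; 1× O (charge -1, H0) → no; 1× O (H0) → no; 1× C (H3) → no.
That gives 3 matching atoms.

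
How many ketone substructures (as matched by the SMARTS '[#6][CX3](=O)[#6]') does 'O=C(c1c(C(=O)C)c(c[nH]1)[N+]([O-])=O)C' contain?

[#6][CX3](=O)[#6] is the SMARTS for a ketone: a carbonyl carbon (no H) flanked by two carbons.
The molecule carries 2 separate instances of an acetyl/ketone group (-C(=O)CH3) meeting every constraint; each maps to a distinct set of atoms, giving 2 matches.

2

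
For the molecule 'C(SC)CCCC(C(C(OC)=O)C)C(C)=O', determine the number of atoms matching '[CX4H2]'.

4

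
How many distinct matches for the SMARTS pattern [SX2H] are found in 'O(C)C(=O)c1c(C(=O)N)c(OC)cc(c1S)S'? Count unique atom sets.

[SX2H] is the SMARTS for a thiol: an aliphatic sulfur with two connections, one being H.
The molecule carries 2 separate instances of a thiol (-SH) meeting every constraint; each maps to a distinct set of atoms, giving 2 matches.

2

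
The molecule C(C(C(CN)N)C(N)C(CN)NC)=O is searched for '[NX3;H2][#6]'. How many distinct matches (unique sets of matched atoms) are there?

[NX3;H2][#6] is the SMARTS for a primary amine: a trivalent nitrogen with two H attached to carbon.
The molecule carries 4 separate instances of a primary amino group (-NH2) meeting every constraint; each maps to a distinct set of atoms, giving 4 matches.

4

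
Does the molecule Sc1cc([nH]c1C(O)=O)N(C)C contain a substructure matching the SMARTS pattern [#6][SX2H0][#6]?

The pattern [#6][SX2H0][#6] describes an aliphatic sulfur bridging two carbons with no H on the sulfur — a thioether.
The closest candidate here is a thiol (-SH), but the sulfur has H1, not H0 bridging two carbons. No other fragment satisfies the full query, so there is no match.

No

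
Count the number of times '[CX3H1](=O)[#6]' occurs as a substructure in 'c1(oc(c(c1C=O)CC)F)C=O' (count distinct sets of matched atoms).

[CX3H1](=O)[#6] is the SMARTS for an aldehyde: an sp2 carbon with one H, double-bonded to O and single-bonded to carbon.
The molecule carries 2 separate instances of an aldehyde (-CHO) meeting every constraint; each maps to a distinct set of atoms, giving 2 matches.

2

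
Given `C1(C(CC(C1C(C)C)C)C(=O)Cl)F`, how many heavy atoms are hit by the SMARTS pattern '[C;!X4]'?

1

Check the 13 heavy atoms by environment: 9× C (X4) → no; 1× F (X1) → no; 1× C (X3) → match; 1× O (X1) → no; 1× Cl (X1) → no.
That gives 1 matching atom.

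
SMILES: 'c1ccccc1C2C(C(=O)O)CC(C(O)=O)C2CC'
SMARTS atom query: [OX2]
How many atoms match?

2

The query [OX2] means: aliphatic oxygen with two total connections — ether, hydroxyl, or ester single-bond O.
Check the 19 heavy atoms by environment: 7× C (X4) → no; 2× C (X3) → no; 2× O (X1) → no; 2× O (X2) → match; 6× c (aromatic, X3) → no.
That gives 2 matching atoms.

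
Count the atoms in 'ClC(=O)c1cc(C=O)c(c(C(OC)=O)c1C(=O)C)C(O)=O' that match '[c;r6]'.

6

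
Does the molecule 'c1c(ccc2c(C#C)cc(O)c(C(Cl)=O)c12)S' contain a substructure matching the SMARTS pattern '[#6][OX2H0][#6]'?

No

The pattern [#6][OX2H0][#6] describes an aliphatic oxygen bridging two carbons with no H on the oxygen — an ether.
The closest candidate here is a hydroxyl group (-OH), but the oxygen has H1, not H0 bridging two carbons. No other fragment satisfies the full query, so there is no match.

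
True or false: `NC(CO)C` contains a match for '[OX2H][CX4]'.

True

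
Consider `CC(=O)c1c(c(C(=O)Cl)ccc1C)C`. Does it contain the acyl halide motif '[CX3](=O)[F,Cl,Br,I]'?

The pattern [CX3](=O)[F,Cl,Br,I] describes a carbonyl carbon bonded to a halogen — an acyl halide.
The molecule carries an acyl chloride (-C(=O)Cl), whose atoms satisfy every constraint of the query, so the pattern matches.

Yes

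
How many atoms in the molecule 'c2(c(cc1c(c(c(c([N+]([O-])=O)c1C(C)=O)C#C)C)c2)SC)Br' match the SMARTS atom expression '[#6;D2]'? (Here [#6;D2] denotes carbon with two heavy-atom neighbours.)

3

The query [#6;D2] means: any carbon bonded to exactly two heavy atoms.
Check the 22 heavy atoms by environment: 8× c (aromatic, D3) → no; 2× c (aromatic, D2) → match; 4× C (D1) → no; 1× N (charge +1, D3) → no; 1× O (charge -1, D1) → no; 2× O (D1) → no; 1× Br (D1) → no; 1× C (D3) → no; 1× S (D2) → no; 1× C (D2) → match.
Summing the matching environments: 2 + 1 = 3 matching atoms.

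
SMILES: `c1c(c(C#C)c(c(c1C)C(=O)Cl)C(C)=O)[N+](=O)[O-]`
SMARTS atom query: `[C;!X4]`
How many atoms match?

4

Check the 18 heavy atoms by environment: 6× c (aromatic, X3) → no; 1× N (charge +1, X3) → no; 1× O (charge -1, X1) → no; 3× O (X1) → no; 2× C (X3) → match; 2× C (X4) → no; 1× Cl (X1) → no; 2× C (X2) → match.
Summing the matching environments: 2 + 2 = 4 matching atoms.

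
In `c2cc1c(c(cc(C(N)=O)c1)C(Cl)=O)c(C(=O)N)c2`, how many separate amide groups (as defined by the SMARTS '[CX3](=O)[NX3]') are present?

2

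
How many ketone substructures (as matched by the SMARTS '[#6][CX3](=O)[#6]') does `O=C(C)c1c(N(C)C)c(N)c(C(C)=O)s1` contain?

2

[#6][CX3](=O)[#6] is the SMARTS for a ketone: a carbonyl carbon (no H) flanked by two carbons.
The molecule carries 2 separate instances of an acetyl/ketone group (-C(=O)CH3) meeting every constraint; each maps to a distinct set of atoms, giving 2 matches.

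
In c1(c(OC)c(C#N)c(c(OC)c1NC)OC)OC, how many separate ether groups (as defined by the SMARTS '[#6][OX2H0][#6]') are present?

[#6][OX2H0][#6] is the SMARTS for an ether: an aliphatic oxygen bridging two carbons with no H on the oxygen.
The molecule carries 4 separate instances of a methoxy ether (-OCH3) meeting every constraint; each maps to a distinct set of atoms, giving 4 matches.

4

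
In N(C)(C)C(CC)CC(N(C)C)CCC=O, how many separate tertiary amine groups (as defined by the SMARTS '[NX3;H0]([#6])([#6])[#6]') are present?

2

[NX3;H0]([#6])([#6])[#6] is the SMARTS for a tertiary amine: a trivalent nitrogen with no H, bonded to three carbons.
The molecule carries 2 separate instances of a dimethylamino group (-N(CH3)2) meeting every constraint; each maps to a distinct set of atoms, giving 2 matches.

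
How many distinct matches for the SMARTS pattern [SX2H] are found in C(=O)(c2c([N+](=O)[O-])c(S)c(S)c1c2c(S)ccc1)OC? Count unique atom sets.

[SX2H] is the SMARTS for a thiol: an aliphatic sulfur with two connections, one being H.
The molecule carries 3 separate instances of a thiol (-SH) meeting every constraint; each maps to a distinct set of atoms, giving 3 matches.

3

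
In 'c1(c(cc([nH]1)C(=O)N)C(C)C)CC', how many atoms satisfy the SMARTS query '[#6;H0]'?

4

The query [#6;H0] means: any carbon with no attached hydrogen.
Check the 13 heavy atoms by environment: 1× n (aromatic, H1) → no; 3× c (aromatic, H0) → match; 1× c (aromatic, H1) → no; 1× C (H1) → no; 3× C (H3) → no; 1× C (H2) → no; 1× C (H0) → match; 1× O (H0) → no; 1× N (H2) → no.
Summing the matching environments: 3 + 1 = 4 matching atoms.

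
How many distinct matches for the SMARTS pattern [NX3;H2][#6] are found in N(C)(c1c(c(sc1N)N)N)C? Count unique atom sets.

[NX3;H2][#6] is the SMARTS for a primary amine: a trivalent nitrogen with two H attached to carbon.
The molecule carries 3 separate instances of a primary amino group (-NH2) meeting every constraint; each maps to a distinct set of atoms, giving 3 matches.

3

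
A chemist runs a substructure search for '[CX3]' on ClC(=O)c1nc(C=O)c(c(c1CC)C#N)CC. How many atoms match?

2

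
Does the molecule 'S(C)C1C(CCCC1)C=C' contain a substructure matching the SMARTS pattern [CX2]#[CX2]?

The pattern [CX2]#[CX2] describes a carbon-carbon triple bond — an alkyne.
The closest candidate here is a vinyl group (-CH=CH2), but the C=C is a double bond; both carbons are CX3, not CX2. No other fragment satisfies the full query, so there is no match.

No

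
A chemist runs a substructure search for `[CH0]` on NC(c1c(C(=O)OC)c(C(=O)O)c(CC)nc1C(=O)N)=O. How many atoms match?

4

The query [CH0] means: aliphatic carbon with no attached hydrogen.
Check the 21 heavy atoms by environment: 1× n (aromatic, H0) → no; 5× c (aromatic, H0) → no; 4× C (H0) → match; 5× O (H0) → no; 2× N (H2) → no; 2× C (H3) → no; 1× O (H1) → no; 1× C (H2) → no.
That gives 4 matching atoms.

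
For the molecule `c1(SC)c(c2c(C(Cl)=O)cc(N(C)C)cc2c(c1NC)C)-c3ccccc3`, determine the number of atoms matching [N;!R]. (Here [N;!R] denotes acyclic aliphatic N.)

Check the 27 heavy atoms by environment: 16× c (aromatic, in 6-ring) → no; 6× C (acyclic) → no; 1× O (acyclic) → no; 1× Cl (acyclic) → no; 2× N (acyclic) → match; 1× S (acyclic) → no.
That gives 2 matching atoms.

2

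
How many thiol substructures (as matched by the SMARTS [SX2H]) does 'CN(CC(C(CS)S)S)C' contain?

3

[SX2H] is the SMARTS for a thiol: an aliphatic sulfur with two connections, one being H.
The molecule carries 3 separate instances of a thiol (-SH) meeting every constraint; each maps to a distinct set of atoms, giving 3 matches.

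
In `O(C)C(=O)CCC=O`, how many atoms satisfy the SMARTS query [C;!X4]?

Check the 8 heavy atoms by environment: 3× C (X4) → no; 2× C (X3) → match; 2× O (X1) → no; 1× O (X2) → no.
That gives 2 matching atoms.

2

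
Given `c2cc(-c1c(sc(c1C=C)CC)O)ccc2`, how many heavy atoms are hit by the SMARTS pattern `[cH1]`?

5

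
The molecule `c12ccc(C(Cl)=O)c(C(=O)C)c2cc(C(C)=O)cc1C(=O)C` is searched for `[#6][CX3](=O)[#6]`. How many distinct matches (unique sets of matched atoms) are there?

3

[#6][CX3](=O)[#6] is the SMARTS for a ketone: a carbonyl carbon (no H) flanked by two carbons.
The molecule carries 3 separate instances of an acetyl/ketone group (-C(=O)CH3) meeting every constraint; each maps to a distinct set of atoms, giving 3 matches.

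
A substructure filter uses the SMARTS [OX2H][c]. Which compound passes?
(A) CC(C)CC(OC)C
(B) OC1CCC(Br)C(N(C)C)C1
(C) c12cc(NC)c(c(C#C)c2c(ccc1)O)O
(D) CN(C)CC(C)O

[OX2H][c] describes a hydroxyl oxygen attached to an aromatic carbon (a phenol).
(A) has a methoxy ether (-OCH3) but the oxygen has H0, not H1.
(B) has a hydroxyl group (-OH) but the -OH is on an aliphatic carbon, not an aromatic c.
(C) contains a hydroxyl group (-OH), which satisfies every atom and bond constraint.
(D) has a hydroxyl group (-OH) but the -OH is on an aliphatic carbon, not an aromatic c.
So the answer is (C).

C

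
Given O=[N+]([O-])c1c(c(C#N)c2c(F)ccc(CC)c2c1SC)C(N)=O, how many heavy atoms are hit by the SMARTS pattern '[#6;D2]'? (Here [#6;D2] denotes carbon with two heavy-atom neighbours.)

The query [#6;D2] means: any carbon bonded to exactly two heavy atoms.
Check the 23 heavy atoms by environment: 8× c (aromatic, D3) → no; 2× c (aromatic, D2) → match; 1× S (D2) → no; 2× C (D1) → no; 2× C (D2) → match; 1× C (D3) → no; 2× O (D1) → no; 2× N (D1) → no; 1× N (charge +1, D3) → no; 1× O (charge -1, D1) → no; 1× F (D1) → no.
Summing the matching environments: 2 + 2 = 4 matching atoms.

4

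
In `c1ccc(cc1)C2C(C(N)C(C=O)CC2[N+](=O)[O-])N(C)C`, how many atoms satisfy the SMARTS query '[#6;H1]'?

11

The query [#6;H1] means: any carbon bearing exactly one hydrogen.
Check the 21 heavy atoms by environment: 6× C (H1) → match; 1× C (H2) → no; 1× N (H0) → no; 2× C (H3) → no; 1× N (H2) → no; 2× O (H0) → no; 1× N (charge +1, H0) → no; 1× O (charge -1, H0) → no; 1× c (aromatic, H0) → no; 5× c (aromatic, H1) → match.
Summing the matching environments: 6 + 5 = 11 matching atoms.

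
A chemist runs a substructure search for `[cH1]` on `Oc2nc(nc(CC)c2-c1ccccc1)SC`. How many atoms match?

Check the 17 heavy atoms by environment: 2× n (aromatic, H0) → no; 5× c (aromatic, H0) → no; 1× O (H1) → no; 1× C (H2) → no; 2× C (H3) → no; 5× c (aromatic, H1) → match; 1× S (H0) → no.
That gives 5 matching atoms.

5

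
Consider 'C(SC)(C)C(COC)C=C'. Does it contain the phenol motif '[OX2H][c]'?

No

The pattern [OX2H][c] describes a hydroxyl oxygen attached to an aromatic carbon — a phenol.
The closest candidate here is a methoxy ether (-OCH3), but the oxygen has H0, not H1. No other fragment satisfies the full query, so there is no match.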